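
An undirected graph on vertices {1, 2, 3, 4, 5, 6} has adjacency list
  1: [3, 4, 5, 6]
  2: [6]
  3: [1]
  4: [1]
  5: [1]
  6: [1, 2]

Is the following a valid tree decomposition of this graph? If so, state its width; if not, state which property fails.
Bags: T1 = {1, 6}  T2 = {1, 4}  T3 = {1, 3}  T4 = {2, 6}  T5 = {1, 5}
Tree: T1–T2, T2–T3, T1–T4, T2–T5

Yes; width 1.

Checking the three conditions: (i) the bags cover all of {1, 2, 3, 4, 5, 6}; (ii) for each edge, some bag contains both endpoints; (iii) the bags containing any fixed vertex form a subtree. All hold, so the decomposition is valid with width 2 − 1 = 1.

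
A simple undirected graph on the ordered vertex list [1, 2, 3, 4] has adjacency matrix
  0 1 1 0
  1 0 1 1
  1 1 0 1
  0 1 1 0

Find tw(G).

2

A width-2 tree decomposition is:
Bags: B1 = {1, 2, 3}  B2 = {2, 3, 4}
Tree: B1–B2
Each bag holds 3 vertices, so the decomposition has width 2, which upper-bounds the treewidth. For the lower bound, the 3 vertices {1, 2, 3} are pairwise adjacent, and any tree decomposition puts a clique entirely inside one bag — forcing width ≥ 2. The upper and lower bounds meet at 2, so that is the treewidth.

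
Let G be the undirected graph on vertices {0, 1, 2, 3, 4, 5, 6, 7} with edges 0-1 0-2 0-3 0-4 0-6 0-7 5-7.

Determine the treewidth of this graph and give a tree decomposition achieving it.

Treewidth 1.
One optimal decomposition is:
Bags: B1 = {0, 7}  B2 = {0, 1}  B3 = {0, 2}  B4 = {0, 3}  B5 = {0, 6}  B6 = {5, 7}  B7 = {0, 4}
Tree: B1–B2, B2–B3, B3–B4, B3–B5, B1–B6, B5–B7

Each bag holds 2 vertices, so the decomposition has width 1, which upper-bounds the treewidth. Since G has at least one edge (e.g. 7–0), it is not an edgeless graph, so tw(G) ≥ 1. The upper and lower bounds meet at 1, so that is the treewidth.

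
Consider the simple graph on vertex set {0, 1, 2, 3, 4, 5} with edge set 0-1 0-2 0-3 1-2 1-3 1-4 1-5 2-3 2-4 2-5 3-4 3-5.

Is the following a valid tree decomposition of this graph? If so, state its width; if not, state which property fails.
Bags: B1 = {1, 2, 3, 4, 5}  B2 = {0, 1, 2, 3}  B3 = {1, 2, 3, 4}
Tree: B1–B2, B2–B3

A tree decomposition must satisfy three properties: every vertex lies in some bag; for every edge, both endpoints lie together in some bag; and for every vertex, the bags containing it form a connected subtree. Here bags containing vertex 4 are not connected in the tree, so the decomposition is invalid.

No — bags containing vertex 4 are not connected in the tree.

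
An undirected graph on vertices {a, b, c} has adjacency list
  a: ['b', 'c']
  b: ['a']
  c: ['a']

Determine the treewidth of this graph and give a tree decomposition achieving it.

The largest bag has 2 vertices, giving width 1; this decomposition certifies tw(G) ≤ 1. G has an edge, so its treewidth is at least 1. Combining the bounds, tw(G) = 1.

Treewidth 1.
One optimal decomposition is:
Bags: B1 = {a, b}  B2 = {a, c}
Tree: B1–B2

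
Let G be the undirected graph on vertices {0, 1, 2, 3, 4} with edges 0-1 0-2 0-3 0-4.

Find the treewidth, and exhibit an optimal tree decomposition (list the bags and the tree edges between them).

Treewidth 1.
One such decomposition:
Bags: B1 = {0, 3}  B2 = {0, 4}  B3 = {0, 1}  B4 = {0, 2}
Tree: B1–B2, B2–B3, B1–B4

Every bag has size at most 2, so the width is 2 − 1 = 1 and tw(G) ≤ 1. G has an edge, so its treewidth is at least 1. Therefore the treewidth is 1.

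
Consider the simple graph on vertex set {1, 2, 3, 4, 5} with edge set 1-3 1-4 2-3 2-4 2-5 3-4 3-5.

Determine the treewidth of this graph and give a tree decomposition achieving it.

The largest bag has 3 vertices, giving width 2; this decomposition certifies tw(G) ≤ 2. For the lower bound, the 3 vertices {1, 3, 4} are pairwise adjacent, and any tree decomposition puts a clique entirely inside one bag — forcing width ≥ 2. Hence tw(G) = 2 exactly.

Treewidth 2.
One such decomposition:
Bags: B1 = {2, 3, 4}  B2 = {1, 3, 4}  B3 = {2, 3, 5}
Tree: B1–B2, B1–B3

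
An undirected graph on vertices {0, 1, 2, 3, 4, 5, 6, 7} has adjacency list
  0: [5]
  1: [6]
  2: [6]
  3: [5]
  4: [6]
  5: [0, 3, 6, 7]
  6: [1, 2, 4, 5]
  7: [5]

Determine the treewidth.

A width-1 tree decomposition is:
Bags: B1 = {4, 6}  B2 = {5, 6}  B3 = {5, 7}  B4 = {0, 5}  B5 = {3, 5}  B6 = {2, 6}  B7 = {1, 6}
Tree: B1–B2, B2–B3, B3–B4, B4–B5, B2–B6, B1–B7
Each bag holds 2 vertices, so the decomposition has width 1, which upper-bounds the treewidth. G has an edge, so its treewidth is at least 1. Hence tw(G) = 1 exactly.

1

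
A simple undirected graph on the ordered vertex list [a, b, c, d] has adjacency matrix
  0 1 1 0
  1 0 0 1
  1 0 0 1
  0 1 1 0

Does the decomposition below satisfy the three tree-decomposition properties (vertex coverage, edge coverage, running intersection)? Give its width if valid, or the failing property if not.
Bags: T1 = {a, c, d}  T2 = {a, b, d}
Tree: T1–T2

Yes; width 2.

Checking the three conditions: (i) the bags cover all of {a, b, c, d}; (ii) for each edge, some bag contains both endpoints; (iii) the bags containing any fixed vertex form a subtree. All hold, so the decomposition is valid with width 3 − 1 = 2.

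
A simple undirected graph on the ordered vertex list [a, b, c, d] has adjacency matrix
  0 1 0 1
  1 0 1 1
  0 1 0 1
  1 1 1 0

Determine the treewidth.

A width-2 tree decomposition is:
Bags: B1 = {a, b, d}  B2 = {b, c, d}
Tree: B1–B2
The largest bag has 3 vertices, giving width 2; this decomposition certifies tw(G) ≤ 2. Conversely, {b, c, d} is a clique of size 3, and the vertices of any clique must share a bag in every tree decomposition; so some bag has ≥ 3 vertices and tw(G) ≥ 2. The upper and lower bounds meet at 2, so that is the treewidth.

2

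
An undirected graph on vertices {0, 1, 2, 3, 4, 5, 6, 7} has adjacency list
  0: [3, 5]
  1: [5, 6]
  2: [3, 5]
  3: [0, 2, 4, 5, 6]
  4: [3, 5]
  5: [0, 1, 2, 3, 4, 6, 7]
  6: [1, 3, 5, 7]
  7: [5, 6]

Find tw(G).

A width-2 tree decomposition is:
Bags: B1 = {2, 3, 5}  B2 = {3, 5, 6}  B3 = {1, 5, 6}  B4 = {3, 4, 5}  B5 = {5, 6, 7}  B6 = {0, 3, 5}
Tree: B1–B2, B2–B3, B1–B4, B2–B5, B4–B6
The largest bag has 3 vertices, giving width 2; this decomposition certifies tw(G) ≤ 2. Conversely, {1, 5, 6} is a clique of size 3, and the vertices of any clique must share a bag in every tree decomposition; so some bag has ≥ 3 vertices and tw(G) ≥ 2. Therefore the treewidth is 2.

2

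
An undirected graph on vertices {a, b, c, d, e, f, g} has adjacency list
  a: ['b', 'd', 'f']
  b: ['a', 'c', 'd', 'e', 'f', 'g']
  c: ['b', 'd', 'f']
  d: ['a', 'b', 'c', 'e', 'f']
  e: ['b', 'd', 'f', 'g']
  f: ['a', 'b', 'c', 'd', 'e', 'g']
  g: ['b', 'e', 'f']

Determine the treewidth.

A width-3 tree decomposition is:
Bags: B1 = {b, d, e, f}  B2 = {b, e, f, g}  B3 = {b, c, d, f}  B4 = {a, b, d, f}
Tree: B1–B2, B1–B3, B1–B4
Every bag has size at most 4, so the width is 4 − 1 = 3 and tw(G) ≤ 3. On the other hand G contains the 4-clique {b, d, e, f}. A clique must lie in a single bag of any decomposition, so no decomposition can have width below 3. Combining the bounds, tw(G) = 3.

3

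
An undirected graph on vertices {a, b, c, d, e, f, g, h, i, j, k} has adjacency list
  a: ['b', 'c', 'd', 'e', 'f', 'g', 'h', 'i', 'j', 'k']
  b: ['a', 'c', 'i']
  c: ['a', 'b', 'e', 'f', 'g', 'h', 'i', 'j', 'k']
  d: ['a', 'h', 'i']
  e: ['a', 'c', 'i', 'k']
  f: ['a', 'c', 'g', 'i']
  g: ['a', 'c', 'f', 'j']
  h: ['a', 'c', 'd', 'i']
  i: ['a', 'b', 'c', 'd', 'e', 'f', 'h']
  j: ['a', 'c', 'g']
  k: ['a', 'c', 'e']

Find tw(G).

A width-3 tree decomposition is:
Bags: B1 = {a, b, c, i}  B2 = {a, c, h, i}  B3 = {a, c, e, i}  B4 = {a, c, f, i}  B5 = {a, c, f, g}  B6 = {a, c, e, k}  B7 = {a, d, h, i}  B8 = {a, c, g, j}
Tree: B1–B2, B1–B3, B3–B4, B4–B5, B3–B6, B2–B7, B5–B8
Each bag holds 4 vertices, so the decomposition has width 3, which upper-bounds the treewidth. On the other hand G contains the 4-clique {a, d, h, i}. A clique must lie in a single bag of any decomposition, so no decomposition can have width below 3. Therefore the treewidth is 3.

3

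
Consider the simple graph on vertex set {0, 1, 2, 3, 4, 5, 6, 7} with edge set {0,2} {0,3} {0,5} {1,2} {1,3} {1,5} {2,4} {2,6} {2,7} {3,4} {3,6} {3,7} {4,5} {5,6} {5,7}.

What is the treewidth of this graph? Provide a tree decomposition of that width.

Each bag holds 4 vertices, so the decomposition has width 3, which upper-bounds the treewidth. For the lower bound: the 4 vertex sets {3,6}, {2,4}, {5}, {7} are disjoint, each induces a connected subgraph, and every pair is joined by at least one edge of G. Contracting each set to a single vertex therefore yields K_{4} as a minor, and since treewidth is minor-monotone, tw(G) ≥ tw(K_{4}) = 3. Hence tw(G) = 3 exactly.

Treewidth 3.
Bags: B1 = {2, 3, 5, 6}  B2 = {2, 3, 4, 5}  B3 = {2, 3, 5, 7}  B4 = {1, 2, 3, 5}  B5 = {0, 2, 3, 5}
Tree: B1–B2, B2–B3, B3–B4, B4–B5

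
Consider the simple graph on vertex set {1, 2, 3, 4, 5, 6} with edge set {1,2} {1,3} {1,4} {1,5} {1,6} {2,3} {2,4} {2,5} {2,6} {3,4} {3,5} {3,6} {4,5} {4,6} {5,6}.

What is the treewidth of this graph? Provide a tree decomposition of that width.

Treewidth 5.
One such decomposition:
Bags: B1 = {1, 2, 3, 4, 5, 6}
Tree: (single bag)

A single bag containing all 6 vertices is trivially a valid decomposition of width 5. On the other hand G contains the 6-clique {1, 2, 3, 4, 5, 6}. A clique must lie in a single bag of any decomposition, so no decomposition can have width below 5. Therefore the treewidth is 5.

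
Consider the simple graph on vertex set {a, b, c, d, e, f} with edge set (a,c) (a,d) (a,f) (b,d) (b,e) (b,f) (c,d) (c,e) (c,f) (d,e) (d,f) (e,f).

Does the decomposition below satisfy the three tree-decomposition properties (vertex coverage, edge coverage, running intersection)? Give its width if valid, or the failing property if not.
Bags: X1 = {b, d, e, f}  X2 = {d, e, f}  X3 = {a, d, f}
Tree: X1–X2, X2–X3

A tree decomposition must satisfy three properties: every vertex lies in some bag; for every edge, both endpoints lie together in some bag; and for every vertex, the bags containing it form a connected subtree. Here vertex c appears in no bag, so the decomposition is invalid.

No — vertex c appears in no bag.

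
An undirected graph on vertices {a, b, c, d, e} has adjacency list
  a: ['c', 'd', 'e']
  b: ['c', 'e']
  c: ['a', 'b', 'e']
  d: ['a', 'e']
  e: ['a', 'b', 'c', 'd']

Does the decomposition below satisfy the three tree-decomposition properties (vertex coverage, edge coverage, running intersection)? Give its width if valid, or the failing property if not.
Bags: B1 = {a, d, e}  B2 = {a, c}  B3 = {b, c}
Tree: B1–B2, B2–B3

No — edge (e,c) lies in no bag.

A tree decomposition must satisfy three properties: every vertex lies in some bag; for every edge, both endpoints lie together in some bag; and for every vertex, the bags containing it form a connected subtree. Here edge (e,c) lies in no bag, so the decomposition is invalid.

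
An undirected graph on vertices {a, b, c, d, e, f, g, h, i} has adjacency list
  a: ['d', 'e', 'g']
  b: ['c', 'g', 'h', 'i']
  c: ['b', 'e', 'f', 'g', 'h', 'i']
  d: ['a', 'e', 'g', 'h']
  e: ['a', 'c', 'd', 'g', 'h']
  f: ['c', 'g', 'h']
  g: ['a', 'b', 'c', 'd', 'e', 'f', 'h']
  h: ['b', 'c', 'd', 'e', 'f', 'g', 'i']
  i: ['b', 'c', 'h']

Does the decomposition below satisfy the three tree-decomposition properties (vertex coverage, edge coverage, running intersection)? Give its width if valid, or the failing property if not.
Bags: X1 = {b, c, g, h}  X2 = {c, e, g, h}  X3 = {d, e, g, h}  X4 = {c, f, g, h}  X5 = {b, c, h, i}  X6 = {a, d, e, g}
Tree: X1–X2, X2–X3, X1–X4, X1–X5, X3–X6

Yes; width 3.

Every vertex of G appears in some bag (union = {a, b, c, d, e, f, g, h, i}); every edge is covered by a bag; and for each vertex v the set of bags containing v is connected in the bag tree. The decomposition is therefore valid. The largest bag has 4 vertices, so the width is 3.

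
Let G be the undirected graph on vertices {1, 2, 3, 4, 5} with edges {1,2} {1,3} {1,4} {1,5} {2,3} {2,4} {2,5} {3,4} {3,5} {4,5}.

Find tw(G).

4

A width-4 tree decomposition is:
Bags: B1 = {1, 2, 3, 4, 5}
Tree: (single bag)
With just one bag of size 5, the width is 5 − 1 = 4, so tw(G) ≤ 4. On the other hand G contains the 5-clique {1, 2, 3, 4, 5}. A clique must lie in a single bag of any decomposition, so no decomposition can have width below 4. Therefore the treewidth is 4.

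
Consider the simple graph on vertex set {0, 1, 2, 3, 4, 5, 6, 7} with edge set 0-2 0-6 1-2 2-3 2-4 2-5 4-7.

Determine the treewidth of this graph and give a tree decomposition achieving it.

Treewidth 1.
Bags: B1 = {2, 4}  B2 = {1, 2}  B3 = {2, 3}  B4 = {0, 2}  B5 = {0, 6}  B6 = {2, 5}  B7 = {4, 7}
Tree: B1–B2, B1–B3, B2–B4, B4–B5, B3–B6, B1–B7

The largest bag has 2 vertices, giving width 1; this decomposition certifies tw(G) ≤ 1. Since G has at least one edge (e.g. 2–4), it is not an edgeless graph, so tw(G) ≥ 1. Therefore the treewidth is 1.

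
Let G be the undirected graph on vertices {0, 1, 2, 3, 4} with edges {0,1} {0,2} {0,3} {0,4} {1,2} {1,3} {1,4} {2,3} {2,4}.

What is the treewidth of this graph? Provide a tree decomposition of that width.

Treewidth 3.
Bags: B1 = {0, 1, 2, 3}  B2 = {0, 1, 2, 4}
Tree: B1–B2

Each bag holds 4 vertices, so the decomposition has width 3, which upper-bounds the treewidth. On the other hand G contains the 4-clique {0, 1, 2, 3}. A clique must lie in a single bag of any decomposition, so no decomposition can have width below 3. Combining the bounds, tw(G) = 3.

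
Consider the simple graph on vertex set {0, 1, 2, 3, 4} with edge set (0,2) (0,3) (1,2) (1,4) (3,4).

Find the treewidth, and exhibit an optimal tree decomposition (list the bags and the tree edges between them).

Treewidth 2.
One optimal decomposition is:
Bags: B1 = {0, 2, 3}  B2 = {2, 3, 4}  B3 = {1, 2, 4}
Tree: B1–B2, B2–B3

Each bag holds 3 vertices, so the decomposition has width 2, which upper-bounds the treewidth. Since 2–0–3–4–1–2 is a cycle in G, G is not acyclic. Forests are exactly the graphs of treewidth ≤ 1, so tw(G) ≥ 2. Combining the bounds, tw(G) = 2.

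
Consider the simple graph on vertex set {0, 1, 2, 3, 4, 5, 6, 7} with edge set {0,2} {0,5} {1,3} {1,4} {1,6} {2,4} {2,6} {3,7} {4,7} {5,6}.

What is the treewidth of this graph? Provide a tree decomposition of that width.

Treewidth 2.
One such decomposition:
Bags: B1 = {0, 5, 6}  B2 = {0, 2, 6}  B3 = {1, 2, 6}  B4 = {1, 2, 4}  B5 = {1, 3, 4}  B6 = {3, 4, 7}
Tree: B1–B2, B2–B3, B3–B4, B4–B5, B5–B6

The largest bag has 3 vertices, giving width 2; this decomposition certifies tw(G) ≤ 2. The edges 5–0–2–6–5 form a cycle, so G is not a tree and its treewidth is at least 2. Therefore the treewidth is 2.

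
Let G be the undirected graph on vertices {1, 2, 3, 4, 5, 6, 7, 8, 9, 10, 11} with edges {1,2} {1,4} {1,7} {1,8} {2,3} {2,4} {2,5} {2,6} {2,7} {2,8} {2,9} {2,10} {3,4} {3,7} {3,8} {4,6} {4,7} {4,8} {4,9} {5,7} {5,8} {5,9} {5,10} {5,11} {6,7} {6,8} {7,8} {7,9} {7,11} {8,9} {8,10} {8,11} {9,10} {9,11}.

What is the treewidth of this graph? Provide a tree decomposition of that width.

Treewidth 4.
Bags: B1 = {1, 2, 4, 7, 8}  B2 = {2, 4, 7, 8, 9}  B3 = {2, 5, 7, 8, 9}  B4 = {2, 5, 8, 9, 10}  B5 = {2, 4, 6, 7, 8}  B6 = {2, 3, 4, 7, 8}  B7 = {5, 7, 8, 9, 11}
Tree: B1–B2, B2–B3, B3–B4, B2–B5, B2–B6, B3–B7

The largest bag has 5 vertices, giving width 4; this decomposition certifies tw(G) ≤ 4. Conversely, {2, 5, 8, 9, 10} is a clique of size 5, and the vertices of any clique must share a bag in every tree decomposition; so some bag has ≥ 5 vertices and tw(G) ≥ 4. Therefore the treewidth is 4.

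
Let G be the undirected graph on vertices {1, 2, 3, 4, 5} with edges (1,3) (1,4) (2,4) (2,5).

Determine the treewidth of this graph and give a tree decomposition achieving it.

Treewidth 1.
One such decomposition:
Bags: B1 = {2, 5}  B2 = {2, 4}  B3 = {1, 4}  B4 = {1, 3}
Tree: B1–B2, B2–B3, B3–B4

Each bag holds 2 vertices, so the decomposition has width 1, which upper-bounds the treewidth. Since G has at least one edge (e.g. 5–2), it is not an edgeless graph, so tw(G) ≥ 1. Therefore the treewidth is 1.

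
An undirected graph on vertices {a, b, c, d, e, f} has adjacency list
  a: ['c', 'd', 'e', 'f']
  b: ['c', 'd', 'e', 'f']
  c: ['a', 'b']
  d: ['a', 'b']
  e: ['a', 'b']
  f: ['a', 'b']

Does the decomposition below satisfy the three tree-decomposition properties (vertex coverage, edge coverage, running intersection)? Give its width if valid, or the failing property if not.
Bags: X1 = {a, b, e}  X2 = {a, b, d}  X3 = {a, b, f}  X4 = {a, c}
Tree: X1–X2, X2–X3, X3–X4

No — edge (b,c) lies in no bag.

A tree decomposition must satisfy three properties: every vertex lies in some bag; for every edge, both endpoints lie together in some bag; and for every vertex, the bags containing it form a connected subtree. Here edge (b,c) lies in no bag, so the decomposition is invalid.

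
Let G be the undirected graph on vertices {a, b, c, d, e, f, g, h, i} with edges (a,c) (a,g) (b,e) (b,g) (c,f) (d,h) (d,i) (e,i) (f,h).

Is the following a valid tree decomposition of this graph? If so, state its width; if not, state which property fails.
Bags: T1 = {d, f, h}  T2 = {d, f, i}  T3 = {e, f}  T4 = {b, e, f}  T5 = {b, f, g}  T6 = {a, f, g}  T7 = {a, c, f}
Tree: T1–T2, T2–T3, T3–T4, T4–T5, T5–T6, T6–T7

No — edge (i,e) lies in no bag.

A tree decomposition must satisfy three properties: every vertex lies in some bag; for every edge, both endpoints lie together in some bag; and for every vertex, the bags containing it form a connected subtree. Here edge (i,e) lies in no bag, so the decomposition is invalid.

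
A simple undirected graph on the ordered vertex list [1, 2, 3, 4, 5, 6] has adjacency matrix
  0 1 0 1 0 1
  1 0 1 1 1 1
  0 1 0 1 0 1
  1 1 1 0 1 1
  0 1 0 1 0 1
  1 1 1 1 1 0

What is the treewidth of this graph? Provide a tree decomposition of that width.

Each bag holds 4 vertices, so the decomposition has width 3, which upper-bounds the treewidth. Conversely, {1, 2, 4, 6} is a clique of size 4, and the vertices of any clique must share a bag in every tree decomposition; so some bag has ≥ 4 vertices and tw(G) ≥ 3. Combining the bounds, tw(G) = 3.

Treewidth 3.
Bags: B1 = {2, 3, 4, 6}  B2 = {1, 2, 4, 6}  B3 = {2, 4, 5, 6}
Tree: B1–B2, B1–B3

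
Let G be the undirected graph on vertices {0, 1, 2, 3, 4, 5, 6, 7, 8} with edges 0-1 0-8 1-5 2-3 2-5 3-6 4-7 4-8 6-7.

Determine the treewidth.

A width-2 tree decomposition is:
Bags: B1 = {2, 3, 5}  B2 = {1, 3, 5}  B3 = {0, 1, 3}  B4 = {0, 3, 8}  B5 = {3, 4, 8}  B6 = {3, 4, 7}  B7 = {3, 6, 7}
Tree: B1–B2, B2–B3, B3–B4, B4–B5, B5–B6, B6–B7
Every bag has size at most 3, so the width is 3 − 1 = 2 and tw(G) ≤ 2. The edges 3–2–5–1–0–8–4–7–6–3 form a cycle, so G is not a tree and its treewidth is at least 2. Hence tw(G) = 2 exactly.

2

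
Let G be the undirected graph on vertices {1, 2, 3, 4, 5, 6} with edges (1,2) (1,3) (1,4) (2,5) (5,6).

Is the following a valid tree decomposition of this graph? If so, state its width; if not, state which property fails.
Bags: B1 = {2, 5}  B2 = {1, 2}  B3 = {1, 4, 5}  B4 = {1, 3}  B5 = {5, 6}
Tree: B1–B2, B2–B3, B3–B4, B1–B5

No — bags containing vertex 5 are not connected in the tree.

A tree decomposition must satisfy three properties: every vertex lies in some bag; for every edge, both endpoints lie together in some bag; and for every vertex, the bags containing it form a connected subtree. Here bags containing vertex 5 are not connected in the tree, so the decomposition is invalid.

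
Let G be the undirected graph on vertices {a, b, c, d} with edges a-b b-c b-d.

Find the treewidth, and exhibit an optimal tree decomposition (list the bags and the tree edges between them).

Treewidth 1.
One such decomposition:
Bags: B1 = {b, c}  B2 = {a, b}  B3 = {b, d}
Tree: B1–B2, B1–B3

Each bag holds 2 vertices, so the decomposition has width 1, which upper-bounds the treewidth. Any graph with an edge has treewidth ≥ 1, and G has the edge b–c. Therefore the treewidth is 1.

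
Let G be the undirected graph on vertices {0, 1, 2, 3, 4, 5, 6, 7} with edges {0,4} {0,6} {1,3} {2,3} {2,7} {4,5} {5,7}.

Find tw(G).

A width-1 tree decomposition is:
Bags: B1 = {0, 6}  B2 = {0, 4}  B3 = {4, 5}  B4 = {5, 7}  B5 = {2, 7}  B6 = {2, 3}  B7 = {1, 3}
Tree: B1–B2, B2–B3, B3–B4, B4–B5, B5–B6, B6–B7
The largest bag has 2 vertices, giving width 1; this decomposition certifies tw(G) ≤ 1. Any graph with an edge has treewidth ≥ 1, and G has the edge 6–0. The upper and lower bounds meet at 1, so that is the treewidth.

1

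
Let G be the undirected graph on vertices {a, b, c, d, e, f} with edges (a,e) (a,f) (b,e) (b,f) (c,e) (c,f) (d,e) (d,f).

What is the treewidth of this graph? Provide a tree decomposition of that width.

Treewidth 2.
One optimal decomposition is:
Bags: B1 = {a, e, f}  B2 = {d, e, f}  B3 = {b, e, f}  B4 = {c, e, f}
Tree: B1–B2, B2–B3, B3–B4

Each bag holds 3 vertices, so the decomposition has width 2, which upper-bounds the treewidth. Since a–e–d–f–a is a cycle in G, G is not acyclic. Forests are exactly the graphs of treewidth ≤ 1, so tw(G) ≥ 2. Combining the bounds, tw(G) = 2.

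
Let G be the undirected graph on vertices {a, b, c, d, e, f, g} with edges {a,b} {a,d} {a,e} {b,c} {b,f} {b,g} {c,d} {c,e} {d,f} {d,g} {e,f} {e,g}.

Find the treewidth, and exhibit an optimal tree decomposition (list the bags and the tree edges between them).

Treewidth 3.
Bags: B1 = {b, d, e, f}  B2 = {a, b, d, e}  B3 = {b, c, d, e}  B4 = {b, d, e, g}
Tree: B1–B2, B2–B3, B3–B4

Each bag holds 4 vertices, so the decomposition has width 3, which upper-bounds the treewidth. For the lower bound: the 4 vertex sets {d,f}, {a,b}, {e}, {c} are disjoint, each induces a connected subgraph, and every pair is joined by at least one edge of G. Contracting each set to a single vertex therefore yields K_{4} as a minor, and since treewidth is minor-monotone, tw(G) ≥ tw(K_{4}) = 3. Combining the bounds, tw(G) = 3.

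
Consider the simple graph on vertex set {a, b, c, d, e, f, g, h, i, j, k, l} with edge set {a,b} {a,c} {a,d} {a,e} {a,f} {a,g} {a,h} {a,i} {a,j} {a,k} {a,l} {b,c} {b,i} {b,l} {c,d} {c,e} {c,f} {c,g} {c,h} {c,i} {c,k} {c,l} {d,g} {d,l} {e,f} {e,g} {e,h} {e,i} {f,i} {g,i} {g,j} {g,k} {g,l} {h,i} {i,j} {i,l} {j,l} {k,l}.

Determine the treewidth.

4

A width-4 tree decomposition is:
Bags: B1 = {a, c, e, g, i}  B2 = {a, c, e, f, i}  B3 = {a, c, g, i, l}  B4 = {a, b, c, i, l}  B5 = {a, c, e, h, i}  B6 = {a, c, g, k, l}  B7 = {a, c, d, g, l}  B8 = {a, g, i, j, l}
Tree: B1–B2, B1–B3, B3–B4, B2–B5, B3–B6, B3–B7, B3–B8
Each bag holds 5 vertices, so the decomposition has width 4, which upper-bounds the treewidth. On the other hand G contains the 5-clique {a, g, i, j, l}. A clique must lie in a single bag of any decomposition, so no decomposition can have width below 4. Hence tw(G) = 4 exactly.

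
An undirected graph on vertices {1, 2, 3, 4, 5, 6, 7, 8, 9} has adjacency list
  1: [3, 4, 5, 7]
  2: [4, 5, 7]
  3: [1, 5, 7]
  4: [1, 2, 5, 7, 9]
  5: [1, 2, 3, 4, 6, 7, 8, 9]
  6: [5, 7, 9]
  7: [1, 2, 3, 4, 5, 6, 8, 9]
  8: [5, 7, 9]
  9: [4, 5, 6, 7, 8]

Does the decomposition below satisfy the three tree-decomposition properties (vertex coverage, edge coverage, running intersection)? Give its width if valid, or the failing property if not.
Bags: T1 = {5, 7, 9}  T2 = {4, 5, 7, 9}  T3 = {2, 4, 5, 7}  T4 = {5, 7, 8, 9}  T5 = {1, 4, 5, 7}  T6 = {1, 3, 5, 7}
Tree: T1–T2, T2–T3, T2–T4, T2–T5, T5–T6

No — vertex 6 appears in no bag.

A tree decomposition must satisfy three properties: every vertex lies in some bag; for every edge, both endpoints lie together in some bag; and for every vertex, the bags containing it form a connected subtree. Here vertex 6 appears in no bag, so the decomposition is invalid.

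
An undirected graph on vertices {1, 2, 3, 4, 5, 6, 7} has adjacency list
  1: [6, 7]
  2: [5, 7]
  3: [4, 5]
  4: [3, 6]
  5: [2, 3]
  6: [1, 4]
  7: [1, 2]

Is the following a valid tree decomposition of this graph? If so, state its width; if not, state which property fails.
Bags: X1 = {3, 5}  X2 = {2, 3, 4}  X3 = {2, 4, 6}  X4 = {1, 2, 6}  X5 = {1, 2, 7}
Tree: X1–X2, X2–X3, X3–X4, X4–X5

No — edge (2,5) lies in no bag.

A tree decomposition must satisfy three properties: every vertex lies in some bag; for every edge, both endpoints lie together in some bag; and for every vertex, the bags containing it form a connected subtree. Here edge (2,5) lies in no bag, so the decomposition is invalid.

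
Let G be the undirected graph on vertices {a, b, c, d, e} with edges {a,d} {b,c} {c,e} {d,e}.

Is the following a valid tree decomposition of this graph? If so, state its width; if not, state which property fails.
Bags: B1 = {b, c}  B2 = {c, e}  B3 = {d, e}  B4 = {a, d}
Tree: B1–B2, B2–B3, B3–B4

Yes; width 1.

Every vertex of G appears in some bag (union = {a, b, c, d, e}); every edge is covered by a bag; and for each vertex v the set of bags containing v is connected in the bag tree. The decomposition is therefore valid. The largest bag has 2 vertices, so the width is 1.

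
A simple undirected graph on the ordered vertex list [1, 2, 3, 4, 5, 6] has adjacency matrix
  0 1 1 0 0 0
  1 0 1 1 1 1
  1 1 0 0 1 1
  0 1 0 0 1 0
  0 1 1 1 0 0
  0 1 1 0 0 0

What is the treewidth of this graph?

2

A width-2 tree decomposition is:
Bags: B1 = {2, 4, 5}  B2 = {2, 3, 5}  B3 = {2, 3, 6}  B4 = {1, 2, 3}
Tree: B1–B2, B2–B3, B3–B4
The largest bag has 3 vertices, giving width 2; this decomposition certifies tw(G) ≤ 2. For the lower bound, the 3 vertices {1, 2, 3} are pairwise adjacent, and any tree decomposition puts a clique entirely inside one bag — forcing width ≥ 2. Therefore the treewidth is 2.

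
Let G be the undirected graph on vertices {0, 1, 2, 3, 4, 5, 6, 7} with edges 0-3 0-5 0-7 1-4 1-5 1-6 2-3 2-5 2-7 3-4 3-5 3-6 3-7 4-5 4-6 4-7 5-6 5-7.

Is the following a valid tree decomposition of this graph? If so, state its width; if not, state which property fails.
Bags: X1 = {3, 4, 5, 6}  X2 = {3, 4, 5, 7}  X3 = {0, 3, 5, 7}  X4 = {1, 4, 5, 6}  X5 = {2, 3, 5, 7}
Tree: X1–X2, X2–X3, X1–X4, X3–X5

Checking the three conditions: (i) the bags cover all of {0, 1, 2, 3, 4, 5, 6, 7}; (ii) for each edge, some bag contains both endpoints; (iii) the bags containing any fixed vertex form a subtree. All hold, so the decomposition is valid with width 4 − 1 = 3.

Yes; width 3.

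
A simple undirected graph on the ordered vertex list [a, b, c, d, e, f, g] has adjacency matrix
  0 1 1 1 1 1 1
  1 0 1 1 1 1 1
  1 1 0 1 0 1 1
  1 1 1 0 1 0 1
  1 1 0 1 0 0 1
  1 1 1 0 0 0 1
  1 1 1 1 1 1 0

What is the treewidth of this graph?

4

A width-4 tree decomposition is:
Bags: B1 = {a, b, c, d, g}  B2 = {a, b, c, f, g}  B3 = {a, b, d, e, g}
Tree: B1–B2, B1–B3
Each bag holds 5 vertices, so the decomposition has width 4, which upper-bounds the treewidth. For the lower bound, the 5 vertices {a, b, d, e, g} are pairwise adjacent, and any tree decomposition puts a clique entirely inside one bag — forcing width ≥ 4. Combining the bounds, tw(G) = 4.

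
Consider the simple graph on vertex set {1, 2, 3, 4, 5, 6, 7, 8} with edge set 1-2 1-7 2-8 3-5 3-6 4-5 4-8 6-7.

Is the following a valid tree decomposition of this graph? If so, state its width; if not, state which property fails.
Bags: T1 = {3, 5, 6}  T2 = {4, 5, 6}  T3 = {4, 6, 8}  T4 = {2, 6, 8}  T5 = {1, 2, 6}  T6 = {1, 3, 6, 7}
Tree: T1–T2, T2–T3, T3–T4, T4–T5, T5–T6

A tree decomposition must satisfy three properties: every vertex lies in some bag; for every edge, both endpoints lie together in some bag; and for every vertex, the bags containing it form a connected subtree. Here bags containing vertex 3 are not connected in the tree, so the decomposition is invalid.

No — bags containing vertex 3 are not connected in the tree.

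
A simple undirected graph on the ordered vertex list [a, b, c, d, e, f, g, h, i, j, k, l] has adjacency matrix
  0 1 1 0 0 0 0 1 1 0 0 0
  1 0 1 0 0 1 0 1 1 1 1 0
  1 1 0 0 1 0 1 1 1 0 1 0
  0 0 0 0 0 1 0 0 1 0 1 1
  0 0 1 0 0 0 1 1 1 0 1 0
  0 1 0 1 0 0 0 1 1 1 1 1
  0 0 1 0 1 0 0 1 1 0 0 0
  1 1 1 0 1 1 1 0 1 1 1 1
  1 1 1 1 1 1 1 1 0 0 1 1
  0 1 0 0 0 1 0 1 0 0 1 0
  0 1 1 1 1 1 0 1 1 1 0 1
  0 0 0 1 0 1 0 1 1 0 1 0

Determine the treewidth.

4

A width-4 tree decomposition is:
Bags: B1 = {b, c, h, i, k}  B2 = {b, f, h, i, k}  B3 = {c, e, h, i, k}  B4 = {f, h, i, k, l}  B5 = {d, f, i, k, l}  B6 = {a, b, c, h, i}  B7 = {c, e, g, h, i}  B8 = {b, f, h, j, k}
Tree: B1–B2, B1–B3, B2–B4, B4–B5, B1–B6, B3–B7, B2–B8
The largest bag has 5 vertices, giving width 4; this decomposition certifies tw(G) ≤ 4. On the other hand G contains the 5-clique {d, f, i, k, l}. A clique must lie in a single bag of any decomposition, so no decomposition can have width below 4. Therefore the treewidth is 4.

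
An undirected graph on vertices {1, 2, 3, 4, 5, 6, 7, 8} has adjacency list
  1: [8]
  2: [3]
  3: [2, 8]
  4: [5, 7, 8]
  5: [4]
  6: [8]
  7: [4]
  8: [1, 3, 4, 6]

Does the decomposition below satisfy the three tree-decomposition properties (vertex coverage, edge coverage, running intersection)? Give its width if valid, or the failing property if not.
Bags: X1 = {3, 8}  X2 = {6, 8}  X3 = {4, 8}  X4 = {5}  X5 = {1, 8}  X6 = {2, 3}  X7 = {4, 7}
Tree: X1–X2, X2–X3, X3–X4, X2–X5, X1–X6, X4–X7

No — edge (4,5) lies in no bag.

A tree decomposition must satisfy three properties: every vertex lies in some bag; for every edge, both endpoints lie together in some bag; and for every vertex, the bags containing it form a connected subtree. Here edge (4,5) lies in no bag, so the decomposition is invalid.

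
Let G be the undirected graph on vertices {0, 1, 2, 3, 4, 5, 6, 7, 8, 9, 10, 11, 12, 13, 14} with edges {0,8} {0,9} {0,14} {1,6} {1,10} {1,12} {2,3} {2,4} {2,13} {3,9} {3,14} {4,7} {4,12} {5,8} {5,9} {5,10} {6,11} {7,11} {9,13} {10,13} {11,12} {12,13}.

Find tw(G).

A width-3 tree decomposition is:
Bags: B1 = {1, 6, 7, 11}  B2 = {1, 7, 11, 12}  B3 = {1, 4, 7, 12}  B4 = {1, 4, 10, 12}  B5 = {4, 10, 12, 13}  B6 = {2, 4, 10, 13}  B7 = {2, 5, 10, 13}  B8 = {2, 5, 9, 13}  B9 = {2, 3, 5, 9}  B10 = {3, 5, 8, 9}  B11 = {0, 3, 8, 9}  B12 = {0, 3, 8, 14}
Tree: B1–B2, B2–B3, B3–B4, B4–B5, B5–B6, B6–B7, B7–B8, B8–B9, B9–B10, B10–B11, B11–B12
Each bag holds 4 vertices, so the decomposition has width 3, which upper-bounds the treewidth. For the lower bound: the 4 vertex sets {6,7,11}, {1}, {12}, {2,4,10,13} are disjoint, each induces a connected subgraph, and every pair is joined by at least one edge of G. Contracting each set to a single vertex therefore yields K_{4} as a minor, and since treewidth is minor-monotone, tw(G) ≥ tw(K_{4}) = 3. Hence tw(G) = 3 exactly.

3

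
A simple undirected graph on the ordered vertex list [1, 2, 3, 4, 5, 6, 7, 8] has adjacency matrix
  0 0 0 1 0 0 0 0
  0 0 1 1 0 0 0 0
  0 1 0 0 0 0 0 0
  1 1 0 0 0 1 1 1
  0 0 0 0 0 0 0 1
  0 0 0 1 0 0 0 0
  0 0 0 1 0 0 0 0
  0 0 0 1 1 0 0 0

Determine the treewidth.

1

A width-1 tree decomposition is:
Bags: B1 = {4, 8}  B2 = {4, 7}  B3 = {1, 4}  B4 = {5, 8}  B5 = {4, 6}  B6 = {2, 4}  B7 = {2, 3}
Tree: B1–B2, B2–B3, B1–B4, B2–B5, B2–B6, B6–B7
Each bag holds 2 vertices, so the decomposition has width 1, which upper-bounds the treewidth. G has an edge, so its treewidth is at least 1. Combining the bounds, tw(G) = 1.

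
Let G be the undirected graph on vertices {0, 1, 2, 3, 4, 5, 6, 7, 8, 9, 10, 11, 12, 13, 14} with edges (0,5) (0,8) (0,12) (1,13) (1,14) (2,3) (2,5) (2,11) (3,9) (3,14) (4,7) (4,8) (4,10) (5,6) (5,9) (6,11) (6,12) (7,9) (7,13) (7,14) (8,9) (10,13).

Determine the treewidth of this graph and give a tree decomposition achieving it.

Each bag holds 4 vertices, so the decomposition has width 3, which upper-bounds the treewidth. For the lower bound: the 4 vertex sets {1,10,13}, {14}, {7}, {3,4,8,9} are disjoint, each induces a connected subgraph, and every pair is joined by at least one edge of G. Contracting each set to a single vertex therefore yields K_{4} as a minor, and since treewidth is minor-monotone, tw(G) ≥ tw(K_{4}) = 3. Hence tw(G) = 3 exactly.

Treewidth 3.
One such decomposition:
Bags: B1 = {1, 10, 13, 14}  B2 = {7, 10, 13, 14}  B3 = {4, 7, 10, 14}  B4 = {3, 4, 7, 14}  B5 = {3, 4, 7, 9}  B6 = {3, 4, 8, 9}  B7 = {2, 3, 8, 9}  B8 = {2, 5, 8, 9}  B9 = {0, 2, 5, 8}  B10 = {0, 2, 5, 11}  B11 = {0, 5, 6, 11}  B12 = {0, 6, 11, 12}
Tree: B1–B2, B2–B3, B3–B4, B4–B5, B5–B6, B6–B7, B7–B8, B8–B9, B9–B10, B10–B11, B11–B12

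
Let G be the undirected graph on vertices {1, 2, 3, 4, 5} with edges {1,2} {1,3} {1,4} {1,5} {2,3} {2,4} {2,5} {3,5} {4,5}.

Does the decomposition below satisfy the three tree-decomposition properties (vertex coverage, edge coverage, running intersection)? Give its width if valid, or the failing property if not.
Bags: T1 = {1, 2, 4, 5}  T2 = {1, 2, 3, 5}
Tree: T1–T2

Yes; width 3.

Checking the three conditions: (i) the bags cover all of {1, 2, 3, 4, 5}; (ii) for each edge, some bag contains both endpoints; (iii) the bags containing any fixed vertex form a subtree. All hold, so the decomposition is valid with width 4 − 1 = 3.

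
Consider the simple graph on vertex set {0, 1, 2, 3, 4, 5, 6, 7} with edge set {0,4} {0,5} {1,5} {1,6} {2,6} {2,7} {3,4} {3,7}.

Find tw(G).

2

A width-2 tree decomposition is:
Bags: B1 = {2, 6, 7}  B2 = {3, 6, 7}  B3 = {3, 4, 6}  B4 = {0, 4, 6}  B5 = {0, 5, 6}  B6 = {1, 5, 6}
Tree: B1–B2, B2–B3, B3–B4, B4–B5, B5–B6
Each bag holds 3 vertices, so the decomposition has width 2, which upper-bounds the treewidth. Since 6–2–7–3–4–0–5–1–6 is a cycle in G, G is not acyclic. Forests are exactly the graphs of treewidth ≤ 1, so tw(G) ≥ 2. Therefore the treewidth is 2.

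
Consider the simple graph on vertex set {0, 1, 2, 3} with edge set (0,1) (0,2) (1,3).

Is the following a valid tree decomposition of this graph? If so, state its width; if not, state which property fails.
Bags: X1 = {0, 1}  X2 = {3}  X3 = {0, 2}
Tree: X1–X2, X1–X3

A tree decomposition must satisfy three properties: every vertex lies in some bag; for every edge, both endpoints lie together in some bag; and for every vertex, the bags containing it form a connected subtree. Here edge (1,3) lies in no bag, so the decomposition is invalid.

No — edge (1,3) lies in no bag.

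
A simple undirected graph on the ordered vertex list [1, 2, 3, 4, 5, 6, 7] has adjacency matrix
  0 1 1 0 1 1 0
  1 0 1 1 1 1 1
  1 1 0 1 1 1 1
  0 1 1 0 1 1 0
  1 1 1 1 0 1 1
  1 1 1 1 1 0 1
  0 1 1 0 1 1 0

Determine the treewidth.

4

A width-4 tree decomposition is:
Bags: B1 = {2, 3, 4, 5, 6}  B2 = {1, 2, 3, 5, 6}  B3 = {2, 3, 5, 6, 7}
Tree: B1–B2, B2–B3
The largest bag has 5 vertices, giving width 4; this decomposition certifies tw(G) ≤ 4. For the lower bound, the 5 vertices {1, 2, 3, 5, 6} are pairwise adjacent, and any tree decomposition puts a clique entirely inside one bag — forcing width ≥ 4. The upper and lower bounds meet at 4, so that is the treewidth.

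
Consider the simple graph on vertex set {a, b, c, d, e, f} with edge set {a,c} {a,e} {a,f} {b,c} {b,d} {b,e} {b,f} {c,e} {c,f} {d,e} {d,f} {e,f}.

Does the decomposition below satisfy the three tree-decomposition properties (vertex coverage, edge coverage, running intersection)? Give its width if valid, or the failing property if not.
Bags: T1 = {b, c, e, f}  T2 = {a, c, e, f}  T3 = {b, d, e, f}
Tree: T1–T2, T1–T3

Yes; width 3.

Checking the three conditions: (i) the bags cover all of {a, b, c, d, e, f}; (ii) for each edge, some bag contains both endpoints; (iii) the bags containing any fixed vertex form a subtree. All hold, so the decomposition is valid with width 4 − 1 = 3.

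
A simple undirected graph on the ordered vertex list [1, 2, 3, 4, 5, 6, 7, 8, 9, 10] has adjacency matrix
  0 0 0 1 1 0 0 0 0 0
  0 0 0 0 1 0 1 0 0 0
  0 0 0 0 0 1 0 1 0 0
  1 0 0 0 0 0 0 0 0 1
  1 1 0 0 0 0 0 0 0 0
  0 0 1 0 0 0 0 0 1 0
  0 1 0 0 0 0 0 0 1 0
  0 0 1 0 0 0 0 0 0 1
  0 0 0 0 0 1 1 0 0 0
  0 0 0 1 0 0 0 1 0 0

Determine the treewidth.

A width-2 tree decomposition is:
Bags: B1 = {1, 2, 5}  B2 = {1, 2, 4}  B3 = {2, 4, 10}  B4 = {2, 8, 10}  B5 = {2, 3, 8}  B6 = {2, 3, 6}  B7 = {2, 6, 9}  B8 = {2, 7, 9}
Tree: B1–B2, B2–B3, B3–B4, B4–B5, B5–B6, B6–B7, B7–B8
Every bag has size at most 3, so the width is 3 − 1 = 2 and tw(G) ≤ 2. For the lower bound, G contains the cycle 2–5–1–4–10–8–3–6–9–7–2, so G is not a forest; only forests have treewidth ≤ 1, hence tw(G) ≥ 2. Hence tw(G) = 2 exactly.

2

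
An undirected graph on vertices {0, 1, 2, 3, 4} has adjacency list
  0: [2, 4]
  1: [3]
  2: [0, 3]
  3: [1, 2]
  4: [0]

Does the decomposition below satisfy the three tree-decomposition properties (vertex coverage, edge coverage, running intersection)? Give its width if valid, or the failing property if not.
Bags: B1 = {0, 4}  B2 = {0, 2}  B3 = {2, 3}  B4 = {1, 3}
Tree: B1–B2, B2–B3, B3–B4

Checking the three conditions: (i) the bags cover all of {0, 1, 2, 3, 4}; (ii) for each edge, some bag contains both endpoints; (iii) the bags containing any fixed vertex form a subtree. All hold, so the decomposition is valid with width 2 − 1 = 1.

Yes; width 1.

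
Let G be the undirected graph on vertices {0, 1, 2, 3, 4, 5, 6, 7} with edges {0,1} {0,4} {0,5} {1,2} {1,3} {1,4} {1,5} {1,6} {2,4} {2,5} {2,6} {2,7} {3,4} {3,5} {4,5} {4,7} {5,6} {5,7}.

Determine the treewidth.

A width-3 tree decomposition is:
Bags: B1 = {1, 2, 5, 6}  B2 = {1, 2, 4, 5}  B3 = {2, 4, 5, 7}  B4 = {0, 1, 4, 5}  B5 = {1, 3, 4, 5}
Tree: B1–B2, B2–B3, B2–B4, B2–B5
The largest bag has 4 vertices, giving width 3; this decomposition certifies tw(G) ≤ 3. For the lower bound, the 4 vertices {0, 1, 4, 5} are pairwise adjacent, and any tree decomposition puts a clique entirely inside one bag — forcing width ≥ 3. Combining the bounds, tw(G) = 3.

3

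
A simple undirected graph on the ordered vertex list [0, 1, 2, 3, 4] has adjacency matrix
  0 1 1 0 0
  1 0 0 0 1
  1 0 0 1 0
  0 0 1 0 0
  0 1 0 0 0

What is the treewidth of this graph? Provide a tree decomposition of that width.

Every bag has size at most 2, so the width is 2 − 1 = 1 and tw(G) ≤ 1. G has an edge, so its treewidth is at least 1. Combining the bounds, tw(G) = 1.

Treewidth 1.
One such decomposition:
Bags: B1 = {0, 2}  B2 = {0, 1}  B3 = {1, 4}  B4 = {2, 3}
Tree: B1–B2, B2–B3, B1–B4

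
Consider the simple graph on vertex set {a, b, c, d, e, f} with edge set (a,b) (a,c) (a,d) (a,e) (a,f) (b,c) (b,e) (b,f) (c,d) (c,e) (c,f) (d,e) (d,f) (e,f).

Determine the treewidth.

A width-4 tree decomposition is:
Bags: B1 = {a, c, d, e, f}  B2 = {a, b, c, e, f}
Tree: B1–B2
The largest bag has 5 vertices, giving width 4; this decomposition certifies tw(G) ≤ 4. For the lower bound, the 5 vertices {a, c, d, e, f} are pairwise adjacent, and any tree decomposition puts a clique entirely inside one bag — forcing width ≥ 4. Therefore the treewidth is 4.

4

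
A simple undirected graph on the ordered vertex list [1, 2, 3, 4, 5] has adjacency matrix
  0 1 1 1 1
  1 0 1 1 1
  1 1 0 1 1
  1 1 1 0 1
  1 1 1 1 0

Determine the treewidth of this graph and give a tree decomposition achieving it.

Treewidth 4.
Bags: B1 = {1, 2, 3, 4, 5}
Tree: (single bag)

With just one bag of size 5, the width is 5 − 1 = 4, so tw(G) ≤ 4. On the other hand G contains the 5-clique {1, 2, 3, 4, 5}. A clique must lie in a single bag of any decomposition, so no decomposition can have width below 4. Hence tw(G) = 4 exactly.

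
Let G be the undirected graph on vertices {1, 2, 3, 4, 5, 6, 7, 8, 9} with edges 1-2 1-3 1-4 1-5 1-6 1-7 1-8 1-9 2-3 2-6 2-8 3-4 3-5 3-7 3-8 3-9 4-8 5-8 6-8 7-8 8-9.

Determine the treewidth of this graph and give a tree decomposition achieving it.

Treewidth 3.
One such decomposition:
Bags: B1 = {1, 3, 5, 8}  B2 = {1, 3, 8, 9}  B3 = {1, 3, 4, 8}  B4 = {1, 2, 3, 8}  B5 = {1, 2, 6, 8}  B6 = {1, 3, 7, 8}
Tree: B1–B2, B1–B3, B1–B4, B4–B5, B4–B6

The largest bag has 4 vertices, giving width 3; this decomposition certifies tw(G) ≤ 3. On the other hand G contains the 4-clique {1, 2, 3, 8}. A clique must lie in a single bag of any decomposition, so no decomposition can have width below 3. Combining the bounds, tw(G) = 3.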